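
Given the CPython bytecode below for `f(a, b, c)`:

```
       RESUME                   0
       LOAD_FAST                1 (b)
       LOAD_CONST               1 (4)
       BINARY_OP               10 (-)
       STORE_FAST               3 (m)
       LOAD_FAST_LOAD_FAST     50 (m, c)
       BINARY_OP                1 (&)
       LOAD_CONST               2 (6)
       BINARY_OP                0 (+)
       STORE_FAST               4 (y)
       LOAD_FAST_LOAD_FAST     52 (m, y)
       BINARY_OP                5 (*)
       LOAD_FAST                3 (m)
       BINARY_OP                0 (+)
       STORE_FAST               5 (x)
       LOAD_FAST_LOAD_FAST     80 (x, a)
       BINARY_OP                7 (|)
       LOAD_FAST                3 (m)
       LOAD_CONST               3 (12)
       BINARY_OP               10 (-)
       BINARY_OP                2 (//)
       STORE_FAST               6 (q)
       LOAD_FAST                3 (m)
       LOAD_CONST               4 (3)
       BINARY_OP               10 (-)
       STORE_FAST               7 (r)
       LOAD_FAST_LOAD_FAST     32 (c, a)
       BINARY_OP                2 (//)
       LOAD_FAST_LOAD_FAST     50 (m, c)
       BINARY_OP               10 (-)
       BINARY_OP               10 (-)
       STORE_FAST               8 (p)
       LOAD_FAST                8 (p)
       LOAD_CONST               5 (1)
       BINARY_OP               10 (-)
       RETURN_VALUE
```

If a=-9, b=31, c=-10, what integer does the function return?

LOAD_FAST b → push 31. Stack: [31]
LOAD_CONST → push 4. Stack: [31, 4]
BINARY_OP - → 31 - 4 = 27. Stack: [27]
STORE_FAST m → m=27. Stack: []
LOAD_FAST_LOAD_FAST m,c → push 27,-10. Stack: [27, -10]
BINARY_OP & → 27 & -10 = 18. Stack: [18]
LOAD_CONST → push 6. Stack: [18, 6]
BINARY_OP + → 18 + 6 = 24. Stack: [24]
STORE_FAST y → y=24. Stack: []
LOAD_FAST_LOAD_FAST m,y → push 27,24. Stack: [27, 24]
BINARY_OP * → 27 * 24 = 648. Stack: [648]
LOAD_FAST m → push 27. Stack: [648, 27]
BINARY_OP + → 648 + 27 = 675. Stack: [675]
STORE_FAST x → x=675. Stack: []
LOAD_FAST_LOAD_FAST x,a → push 675,-9. Stack: [675, -9]
BINARY_OP | → 675 | -9 = -9. Stack: [-9]
LOAD_FAST m → push 27. Stack: [-9, 27]
LOAD_CONST → push 12. Stack: [-9, 27, 12]
BINARY_OP - → 27 - 12 = 15. Stack: [-9, 15]
BINARY_OP // → -9 // 15 = -1. Stack: [-1]
STORE_FAST q → q=-1. Stack: []
LOAD_FAST m → push 27. Stack: [27]
LOAD_CONST → push 3. Stack: [27, 3]
BINARY_OP - → 27 - 3 = 24. Stack: [24]
STORE_FAST r → r=24. Stack: []
LOAD_FAST_LOAD_FAST c,a → push -10,-9. Stack: [-10, -9]
BINARY_OP // → -10 // -9 = 1. Stack: [1]
LOAD_FAST_LOAD_FAST m,c → push 27,-10. Stack: [1, 27, -10]
BINARY_OP - → 27 - -10 = 37. Stack: [1, 37]
BINARY_OP - → 1 - 37 = -36. Stack: [-36]
STORE_FAST p → p=-36. Stack: []
LOAD_FAST p → push -36. Stack: [-36]
LOAD_CONST → push 1. Stack: [-36, 1]
BINARY_OP - → -36 - 1 = -37. Stack: [-37]
RETURN_VALUE → return -37.

-37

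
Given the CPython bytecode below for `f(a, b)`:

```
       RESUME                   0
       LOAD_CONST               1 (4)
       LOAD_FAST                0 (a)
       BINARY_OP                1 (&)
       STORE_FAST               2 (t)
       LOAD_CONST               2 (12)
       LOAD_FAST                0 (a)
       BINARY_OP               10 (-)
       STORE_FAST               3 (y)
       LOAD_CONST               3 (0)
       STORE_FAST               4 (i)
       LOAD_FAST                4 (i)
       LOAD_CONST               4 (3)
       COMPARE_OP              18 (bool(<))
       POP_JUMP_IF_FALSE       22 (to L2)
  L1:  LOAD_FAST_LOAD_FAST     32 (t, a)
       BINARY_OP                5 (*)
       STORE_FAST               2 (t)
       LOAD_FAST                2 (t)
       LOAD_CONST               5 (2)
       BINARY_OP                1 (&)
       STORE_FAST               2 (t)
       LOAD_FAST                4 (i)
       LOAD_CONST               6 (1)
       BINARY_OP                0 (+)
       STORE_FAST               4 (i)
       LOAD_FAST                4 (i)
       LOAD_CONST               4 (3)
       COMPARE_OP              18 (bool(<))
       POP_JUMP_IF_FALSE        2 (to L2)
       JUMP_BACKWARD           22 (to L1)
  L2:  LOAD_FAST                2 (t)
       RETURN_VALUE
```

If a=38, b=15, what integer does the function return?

LOAD_CONST → push 4. Stack: [4]
LOAD_FAST a → push 38. Stack: [4, 38]
BINARY_OP & → 4 & 38 = 4. Stack: [4]
STORE_FAST t → t=4. Stack: []
LOAD_CONST → push 12. Stack: [12]
LOAD_FAST a → push 38. Stack: [12, 38]
BINARY_OP - → 12 - 38 = -26. Stack: [-26]
STORE_FAST y → y=-26. Stack: []
LOAD_CONST → push 0. Stack: [0]
STORE_FAST i → i=0. Stack: []
LOAD_FAST i → push 0. Stack: [0]
LOAD_CONST → push 3. Stack: [0, 3]
COMPARE_OP bool(<) → 0 vs 3 = True. Stack: [True]
POP_JUMP_IF_FALSE → pop True; no jump. Stack: []
LOAD_FAST_LOAD_FAST t,a → push 4,38. Stack: [4, 38]
BINARY_OP * → 4 * 38 = 152. Stack: [152]
STORE_FAST t → t=152. Stack: []
LOAD_FAST t → push 152. Stack: [152]
LOAD_CONST → push 2. Stack: [152, 2]
BINARY_OP & → 152 & 2 = 0. Stack: [0]
STORE_FAST t → t=0. Stack: []
LOAD_FAST i → push 0. Stack: [0]
LOAD_CONST → push 1. Stack: [0, 1]
BINARY_OP + → 0 + 1 = 1. Stack: [1]
STORE_FAST i → i=1. Stack: []
LOAD_FAST i → push 1. Stack: [1]
LOAD_CONST → push 3. Stack: [1, 3]
COMPARE_OP bool(<) → 1 vs 3 = True. Stack: [True]
POP_JUMP_IF_FALSE → pop True; no jump. Stack: []
LOAD_FAST_LOAD_FAST t,a → push 0,38. Stack: [0, 38]
BINARY_OP * → 0 * 38 = 0. Stack: [0]
STORE_FAST t → t=0. Stack: []
LOAD_FAST t → push 0. Stack: [0]
LOAD_CONST → push 2. Stack: [0, 2]
BINARY_OP & → 0 & 2 = 0. Stack: [0]
STORE_FAST t → t=0. Stack: []
LOAD_FAST i → push 1. Stack: [1]
LOAD_CONST → push 1. Stack: [1, 1]
BINARY_OP + → 1 + 1 = 2. Stack: [2]
STORE_FAST i → i=2. Stack: []
LOAD_FAST i → push 2. Stack: [2]
LOAD_CONST → push 3. Stack: [2, 3]
COMPARE_OP bool(<) → 2 vs 3 = True. Stack: [True]
POP_JUMP_IF_FALSE → pop True; no jump. Stack: []
LOAD_FAST_LOAD_FAST t,a → push 0,38. Stack: [0, 38]
BINARY_OP * → 0 * 38 = 0. Stack: [0]
STORE_FAST t → t=0. Stack: []
LOAD_FAST t → push 0. Stack: [0]
LOAD_CONST → push 2. Stack: [0, 2]
BINARY_OP & → 0 & 2 = 0. Stack: [0]
STORE_FAST t → t=0. Stack: []
LOAD_FAST i → push 2. Stack: [2]
LOAD_CONST → push 1. Stack: [2, 1]
BINARY_OP + → 2 + 1 = 3. Stack: [3]
STORE_FAST i → i=3. Stack: []
LOAD_FAST i → push 3. Stack: [3]
LOAD_CONST → push 3. Stack: [3, 3]
COMPARE_OP bool(<) → 3 vs 3 = False. Stack: [False]
POP_JUMP_IF_FALSE → pop False; jump. Stack: []
LOAD_FAST t → push 0. Stack: [0]
RETURN_VALUE → return 0.

0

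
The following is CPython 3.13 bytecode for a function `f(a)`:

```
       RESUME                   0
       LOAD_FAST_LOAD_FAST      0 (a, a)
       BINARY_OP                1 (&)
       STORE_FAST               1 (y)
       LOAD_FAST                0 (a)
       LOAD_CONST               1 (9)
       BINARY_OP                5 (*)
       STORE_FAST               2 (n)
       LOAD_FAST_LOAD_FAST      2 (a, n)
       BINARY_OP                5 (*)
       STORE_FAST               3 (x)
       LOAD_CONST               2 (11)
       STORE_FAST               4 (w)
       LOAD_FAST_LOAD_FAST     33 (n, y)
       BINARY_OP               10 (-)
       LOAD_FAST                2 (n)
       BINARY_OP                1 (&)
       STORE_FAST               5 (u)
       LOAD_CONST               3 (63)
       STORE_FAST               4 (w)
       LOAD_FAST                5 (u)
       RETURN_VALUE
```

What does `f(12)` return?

LOAD_FAST_LOAD_FAST a,a → push 12,12. Stack: [12, 12]
BINARY_OP & → 12 & 12 = 12. Stack: [12]
STORE_FAST y → y=12. Stack: []
LOAD_FAST a → push 12. Stack: [12]
LOAD_CONST → push 9. Stack: [12, 9]
BINARY_OP * → 12 * 9 = 108. Stack: [108]
STORE_FAST n → n=108. Stack: []
LOAD_FAST_LOAD_FAST a,n → push 12,108. Stack: [12, 108]
BINARY_OP * → 12 * 108 = 1296. Stack: [1296]
STORE_FAST x → x=1296. Stack: []
LOAD_CONST → push 11. Stack: [11]
STORE_FAST w → w=11. Stack: []
LOAD_FAST_LOAD_FAST n,y → push 108,12. Stack: [108, 12]
BINARY_OP - → 108 - 12 = 96. Stack: [96]
LOAD_FAST n → push 108. Stack: [96, 108]
BINARY_OP & → 96 & 108 = 96. Stack: [96]
STORE_FAST u → u=96. Stack: []
LOAD_CONST → push 63. Stack: [63]
STORE_FAST w → w=63. Stack: []
LOAD_FAST u → push 96. Stack: [96]
RETURN_VALUE → return 96.

96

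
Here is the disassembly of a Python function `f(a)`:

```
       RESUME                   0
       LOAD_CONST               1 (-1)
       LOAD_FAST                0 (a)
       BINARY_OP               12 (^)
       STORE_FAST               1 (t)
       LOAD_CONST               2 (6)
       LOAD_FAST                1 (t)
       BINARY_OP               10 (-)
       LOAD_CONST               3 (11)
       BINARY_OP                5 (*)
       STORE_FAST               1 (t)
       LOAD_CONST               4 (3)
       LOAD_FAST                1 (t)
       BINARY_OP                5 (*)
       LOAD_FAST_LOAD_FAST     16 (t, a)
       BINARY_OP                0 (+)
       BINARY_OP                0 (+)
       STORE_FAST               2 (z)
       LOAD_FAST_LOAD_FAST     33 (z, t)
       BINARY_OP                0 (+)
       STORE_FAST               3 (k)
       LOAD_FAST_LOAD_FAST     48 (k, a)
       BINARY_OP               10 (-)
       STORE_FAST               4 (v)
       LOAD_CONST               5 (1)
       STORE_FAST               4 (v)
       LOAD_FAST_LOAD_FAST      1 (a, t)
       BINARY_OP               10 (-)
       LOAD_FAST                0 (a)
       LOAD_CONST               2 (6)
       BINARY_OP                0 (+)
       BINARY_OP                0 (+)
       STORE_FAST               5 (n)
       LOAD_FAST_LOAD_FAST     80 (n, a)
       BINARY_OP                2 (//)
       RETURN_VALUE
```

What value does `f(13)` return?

-15

LOAD_CONST → push -1. Stack: [-1]
LOAD_FAST a → push 13. Stack: [-1, 13]
BINARY_OP ^ → -1 ^ 13 = -14. Stack: [-14]
STORE_FAST t → t=-14. Stack: []
LOAD_CONST → push 6. Stack: [6]
LOAD_FAST t → push -14. Stack: [6, -14]
BINARY_OP - → 6 - -14 = 20. Stack: [20]
LOAD_CONST → push 11. Stack: [20, 11]
BINARY_OP * → 20 * 11 = 220. Stack: [220]
STORE_FAST t → t=220. Stack: []
LOAD_CONST → push 3. Stack: [3]
LOAD_FAST t → push 220. Stack: [3, 220]
BINARY_OP * → 3 * 220 = 660. Stack: [660]
LOAD_FAST_LOAD_FAST t,a → push 220,13. Stack: [660, 220, 13]
BINARY_OP + → 220 + 13 = 233. Stack: [660, 233]
BINARY_OP + → 660 + 233 = 893. Stack: [893]
STORE_FAST z → z=893. Stack: []
LOAD_FAST_LOAD_FAST z,t → push 893,220. Stack: [893, 220]
BINARY_OP + → 893 + 220 = 1113. Stack: [1113]
STORE_FAST k → k=1113. Stack: []
LOAD_FAST_LOAD_FAST k,a → push 1113,13. Stack: [1113, 13]
BINARY_OP - → 1113 - 13 = 1100. Stack: [1100]
STORE_FAST v → v=1100. Stack: []
LOAD_CONST → push 1. Stack: [1]
STORE_FAST v → v=1. Stack: []
LOAD_FAST_LOAD_FAST a,t → push 13,220. Stack: [13, 220]
BINARY_OP - → 13 - 220 = -207. Stack: [-207]
LOAD_FAST a → push 13. Stack: [-207, 13]
LOAD_CONST → push 6. Stack: [-207, 13, 6]
BINARY_OP + → 13 + 6 = 19. Stack: [-207, 19]
BINARY_OP + → -207 + 19 = -188. Stack: [-188]
STORE_FAST n → n=-188. Stack: []
LOAD_FAST_LOAD_FAST n,a → push -188,13. Stack: [-188, 13]
BINARY_OP // → -188 // 13 = -15. Stack: [-15]
RETURN_VALUE → return -15.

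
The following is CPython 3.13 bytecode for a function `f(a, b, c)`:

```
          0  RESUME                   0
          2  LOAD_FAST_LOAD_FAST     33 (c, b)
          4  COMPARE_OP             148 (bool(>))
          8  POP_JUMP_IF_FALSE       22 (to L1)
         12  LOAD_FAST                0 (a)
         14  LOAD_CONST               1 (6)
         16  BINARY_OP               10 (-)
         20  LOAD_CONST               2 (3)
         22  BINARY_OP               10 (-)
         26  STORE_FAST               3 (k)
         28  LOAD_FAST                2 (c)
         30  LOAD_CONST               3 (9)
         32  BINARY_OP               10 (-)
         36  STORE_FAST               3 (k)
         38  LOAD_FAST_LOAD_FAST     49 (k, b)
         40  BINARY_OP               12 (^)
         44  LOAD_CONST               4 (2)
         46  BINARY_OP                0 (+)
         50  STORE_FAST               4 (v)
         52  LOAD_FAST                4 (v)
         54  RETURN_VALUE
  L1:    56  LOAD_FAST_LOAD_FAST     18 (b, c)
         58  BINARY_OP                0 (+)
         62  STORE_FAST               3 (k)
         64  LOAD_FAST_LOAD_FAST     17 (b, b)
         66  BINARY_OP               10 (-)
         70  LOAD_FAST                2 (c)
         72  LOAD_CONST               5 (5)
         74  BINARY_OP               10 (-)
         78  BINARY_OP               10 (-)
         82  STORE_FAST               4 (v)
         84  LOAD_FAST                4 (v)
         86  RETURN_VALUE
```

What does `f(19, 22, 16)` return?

-11

LOAD_FAST_LOAD_FAST c,b → push 16,22. Stack: [16, 22]
COMPARE_OP bool(>) → 16 vs 22 = False. Stack: [False]
POP_JUMP_IF_FALSE → pop False; jump. Stack: []
LOAD_FAST_LOAD_FAST b,c → push 22,16. Stack: [22, 16]
BINARY_OP + → 22 + 16 = 38. Stack: [38]
STORE_FAST k → k=38. Stack: []
LOAD_FAST_LOAD_FAST b,b → push 22,22. Stack: [22, 22]
BINARY_OP - → 22 - 22 = 0. Stack: [0]
LOAD_FAST c → push 16. Stack: [0, 16]
LOAD_CONST → push 5. Stack: [0, 16, 5]
BINARY_OP - → 16 - 5 = 11. Stack: [0, 11]
BINARY_OP - → 0 - 11 = -11. Stack: [-11]
STORE_FAST v → v=-11. Stack: []
LOAD_FAST v → push -11. Stack: [-11]
RETURN_VALUE → return -11.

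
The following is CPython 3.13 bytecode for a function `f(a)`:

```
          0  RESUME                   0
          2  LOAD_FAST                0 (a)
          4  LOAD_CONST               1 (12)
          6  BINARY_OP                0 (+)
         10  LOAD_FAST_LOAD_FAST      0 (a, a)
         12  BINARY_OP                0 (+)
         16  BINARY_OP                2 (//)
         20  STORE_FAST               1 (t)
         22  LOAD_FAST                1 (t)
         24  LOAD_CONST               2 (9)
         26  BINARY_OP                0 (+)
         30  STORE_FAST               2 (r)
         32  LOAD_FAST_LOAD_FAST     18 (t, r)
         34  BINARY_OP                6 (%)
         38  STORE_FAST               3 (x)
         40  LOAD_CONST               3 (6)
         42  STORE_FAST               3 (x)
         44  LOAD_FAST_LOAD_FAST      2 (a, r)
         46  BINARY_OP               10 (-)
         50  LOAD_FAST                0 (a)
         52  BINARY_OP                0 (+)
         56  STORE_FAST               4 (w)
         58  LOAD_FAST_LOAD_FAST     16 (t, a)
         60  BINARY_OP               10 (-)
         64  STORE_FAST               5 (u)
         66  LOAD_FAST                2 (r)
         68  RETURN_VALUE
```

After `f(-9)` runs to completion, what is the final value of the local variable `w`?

-26

LOAD_FAST a → push -9. Stack: [-9]
LOAD_CONST → push 12. Stack: [-9, 12]
BINARY_OP + → -9 + 12 = 3. Stack: [3]
LOAD_FAST_LOAD_FAST a,a → push -9,-9. Stack: [3, -9, -9]
BINARY_OP + → -9 + -9 = -18. Stack: [3, -18]
BINARY_OP // → 3 // -18 = -1. Stack: [-1]
STORE_FAST t → t=-1. Stack: []
LOAD_FAST t → push -1. Stack: [-1]
LOAD_CONST → push 9. Stack: [-1, 9]
BINARY_OP + → -1 + 9 = 8. Stack: [8]
STORE_FAST r → r=8. Stack: []
LOAD_FAST_LOAD_FAST t,r → push -1,8. Stack: [-1, 8]
BINARY_OP % → -1 % 8 = 7. Stack: [7]
STORE_FAST x → x=7. Stack: []
LOAD_CONST → push 6. Stack: [6]
STORE_FAST x → x=6. Stack: []
LOAD_FAST_LOAD_FAST a,r → push -9,8. Stack: [-9, 8]
BINARY_OP - → -9 - 8 = -17. Stack: [-17]
LOAD_FAST a → push -9. Stack: [-17, -9]
BINARY_OP + → -17 + -9 = -26. Stack: [-26]
STORE_FAST w → w=-26. Stack: []
LOAD_FAST_LOAD_FAST t,a → push -1,-9. Stack: [-1, -9]
BINARY_OP - → -1 - -9 = 8. Stack: [8]
STORE_FAST u → u=8. Stack: []
LOAD_FAST r → push 8. Stack: [8]
RETURN_VALUE → return 8.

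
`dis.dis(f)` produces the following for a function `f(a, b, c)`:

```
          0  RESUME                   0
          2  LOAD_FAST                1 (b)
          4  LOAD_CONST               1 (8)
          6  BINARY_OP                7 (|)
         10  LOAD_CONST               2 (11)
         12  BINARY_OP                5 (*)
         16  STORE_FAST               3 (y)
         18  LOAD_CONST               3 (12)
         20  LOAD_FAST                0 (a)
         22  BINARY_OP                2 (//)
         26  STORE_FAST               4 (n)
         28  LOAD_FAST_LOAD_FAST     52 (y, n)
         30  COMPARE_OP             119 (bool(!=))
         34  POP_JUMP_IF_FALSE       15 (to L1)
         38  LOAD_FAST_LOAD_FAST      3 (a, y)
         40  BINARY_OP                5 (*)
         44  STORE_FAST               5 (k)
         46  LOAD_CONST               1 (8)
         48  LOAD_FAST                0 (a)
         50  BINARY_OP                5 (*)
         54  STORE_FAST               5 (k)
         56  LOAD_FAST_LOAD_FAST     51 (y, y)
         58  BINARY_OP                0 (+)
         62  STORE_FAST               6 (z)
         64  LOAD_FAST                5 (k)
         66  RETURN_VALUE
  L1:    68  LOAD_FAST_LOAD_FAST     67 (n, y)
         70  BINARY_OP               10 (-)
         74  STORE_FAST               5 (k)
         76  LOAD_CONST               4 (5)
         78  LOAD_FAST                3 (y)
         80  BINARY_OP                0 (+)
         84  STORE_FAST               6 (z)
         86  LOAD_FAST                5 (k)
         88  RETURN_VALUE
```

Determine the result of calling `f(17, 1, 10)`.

LOAD_FAST b → push 1. Stack: [1]
LOAD_CONST → push 8. Stack: [1, 8]
BINARY_OP | → 1 | 8 = 9. Stack: [9]
LOAD_CONST → push 11. Stack: [9, 11]
BINARY_OP * → 9 * 11 = 99. Stack: [99]
STORE_FAST y → y=99. Stack: []
LOAD_CONST → push 12. Stack: [12]
LOAD_FAST a → push 17. Stack: [12, 17]
BINARY_OP // → 12 // 17 = 0. Stack: [0]
STORE_FAST n → n=0. Stack: []
LOAD_FAST_LOAD_FAST y,n → push 99,0. Stack: [99, 0]
COMPARE_OP bool(!=) → 99 vs 0 = True. Stack: [True]
POP_JUMP_IF_FALSE → pop True; no jump. Stack: []
LOAD_FAST_LOAD_FAST a,y → push 17,99. Stack: [17, 99]
BINARY_OP * → 17 * 99 = 1683. Stack: [1683]
STORE_FAST k → k=1683. Stack: []
LOAD_CONST → push 8. Stack: [8]
LOAD_FAST a → push 17. Stack: [8, 17]
BINARY_OP * → 8 * 17 = 136. Stack: [136]
STORE_FAST k → k=136. Stack: []
LOAD_FAST_LOAD_FAST y,y → push 99,99. Stack: [99, 99]
BINARY_OP + → 99 + 99 = 198. Stack: [198]
STORE_FAST z → z=198. Stack: []
LOAD_FAST k → push 136. Stack: [136]
RETURN_VALUE → return 136.

136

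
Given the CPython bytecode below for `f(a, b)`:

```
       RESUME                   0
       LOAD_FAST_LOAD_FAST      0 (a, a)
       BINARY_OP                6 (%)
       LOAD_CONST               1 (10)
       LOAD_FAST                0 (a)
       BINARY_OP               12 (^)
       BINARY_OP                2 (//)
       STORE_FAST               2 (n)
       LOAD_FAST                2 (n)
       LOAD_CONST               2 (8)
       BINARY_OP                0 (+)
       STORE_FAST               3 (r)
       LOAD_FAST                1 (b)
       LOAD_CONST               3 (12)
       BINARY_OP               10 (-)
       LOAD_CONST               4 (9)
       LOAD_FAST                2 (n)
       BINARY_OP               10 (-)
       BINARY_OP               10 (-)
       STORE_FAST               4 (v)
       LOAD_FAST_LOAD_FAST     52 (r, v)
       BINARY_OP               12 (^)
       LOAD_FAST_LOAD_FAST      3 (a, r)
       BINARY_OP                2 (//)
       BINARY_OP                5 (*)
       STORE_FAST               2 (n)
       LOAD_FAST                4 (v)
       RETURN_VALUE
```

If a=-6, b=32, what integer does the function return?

LOAD_FAST_LOAD_FAST a,a → push -6,-6. Stack: [-6, -6]
BINARY_OP % → -6 % -6 = 0. Stack: [0]
LOAD_CONST → push 10. Stack: [0, 10]
LOAD_FAST a → push -6. Stack: [0, 10, -6]
BINARY_OP ^ → 10 ^ -6 = -16. Stack: [0, -16]
BINARY_OP // → 0 // -16 = 0. Stack: [0]
STORE_FAST n → n=0. Stack: []
LOAD_FAST n → push 0. Stack: [0]
LOAD_CONST → push 8. Stack: [0, 8]
BINARY_OP + → 0 + 8 = 8. Stack: [8]
STORE_FAST r → r=8. Stack: []
LOAD_FAST b → push 32. Stack: [32]
LOAD_CONST → push 12. Stack: [32, 12]
BINARY_OP - → 32 - 12 = 20. Stack: [20]
LOAD_CONST → push 9. Stack: [20, 9]
LOAD_FAST n → push 0. Stack: [20, 9, 0]
BINARY_OP - → 9 - 0 = 9. Stack: [20, 9]
BINARY_OP - → 20 - 9 = 11. Stack: [11]
STORE_FAST v → v=11. Stack: []
LOAD_FAST_LOAD_FAST r,v → push 8,11. Stack: [8, 11]
BINARY_OP ^ → 8 ^ 11 = 3. Stack: [3]
LOAD_FAST_LOAD_FAST a,r → push -6,8. Stack: [3, -6, 8]
BINARY_OP // → -6 // 8 = -1. Stack: [3, -1]
BINARY_OP * → 3 * -1 = -3. Stack: [-3]
STORE_FAST n → n=-3. Stack: []
LOAD_FAST v → push 11. Stack: [11]
RETURN_VALUE → return 11.

11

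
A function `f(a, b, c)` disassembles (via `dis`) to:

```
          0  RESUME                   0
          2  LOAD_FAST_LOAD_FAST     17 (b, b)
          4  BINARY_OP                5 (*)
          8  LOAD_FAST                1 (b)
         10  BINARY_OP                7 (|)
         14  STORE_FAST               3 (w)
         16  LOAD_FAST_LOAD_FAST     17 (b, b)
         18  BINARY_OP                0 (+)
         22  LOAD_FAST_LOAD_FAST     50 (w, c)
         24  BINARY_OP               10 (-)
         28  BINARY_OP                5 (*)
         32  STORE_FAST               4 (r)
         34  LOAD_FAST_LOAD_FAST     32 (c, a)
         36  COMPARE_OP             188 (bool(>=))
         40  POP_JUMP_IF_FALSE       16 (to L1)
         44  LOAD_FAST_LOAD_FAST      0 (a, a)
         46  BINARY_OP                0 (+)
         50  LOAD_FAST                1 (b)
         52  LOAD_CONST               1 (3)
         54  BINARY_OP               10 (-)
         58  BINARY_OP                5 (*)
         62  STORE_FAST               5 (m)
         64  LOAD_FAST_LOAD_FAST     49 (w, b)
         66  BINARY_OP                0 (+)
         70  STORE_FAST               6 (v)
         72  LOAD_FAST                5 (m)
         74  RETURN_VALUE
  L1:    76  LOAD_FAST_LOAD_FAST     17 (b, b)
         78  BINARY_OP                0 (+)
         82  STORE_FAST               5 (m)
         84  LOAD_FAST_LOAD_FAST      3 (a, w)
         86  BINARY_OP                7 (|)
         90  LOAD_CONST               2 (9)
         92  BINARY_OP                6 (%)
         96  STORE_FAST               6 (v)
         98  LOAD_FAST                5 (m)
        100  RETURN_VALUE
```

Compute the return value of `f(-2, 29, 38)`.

-104

LOAD_FAST_LOAD_FAST b,b → push 29,29. Stack: [29, 29]
BINARY_OP * → 29 * 29 = 841. Stack: [841]
LOAD_FAST b → push 29. Stack: [841, 29]
BINARY_OP | → 841 | 29 = 861. Stack: [861]
STORE_FAST w → w=861. Stack: []
LOAD_FAST_LOAD_FAST b,b → push 29,29. Stack: [29, 29]
BINARY_OP + → 29 + 29 = 58. Stack: [58]
LOAD_FAST_LOAD_FAST w,c → push 861,38. Stack: [58, 861, 38]
BINARY_OP - → 861 - 38 = 823. Stack: [58, 823]
BINARY_OP * → 58 * 823 = 47734. Stack: [47734]
STORE_FAST r → r=47734. Stack: []
LOAD_FAST_LOAD_FAST c,a → push 38,-2. Stack: [38, -2]
COMPARE_OP bool(>=) → 38 vs -2 = True. Stack: [True]
POP_JUMP_IF_FALSE → pop True; no jump. Stack: []
LOAD_FAST_LOAD_FAST a,a → push -2,-2. Stack: [-2, -2]
BINARY_OP + → -2 + -2 = -4. Stack: [-4]
LOAD_FAST b → push 29. Stack: [-4, 29]
LOAD_CONST → push 3. Stack: [-4, 29, 3]
BINARY_OP - → 29 - 3 = 26. Stack: [-4, 26]
BINARY_OP * → -4 * 26 = -104. Stack: [-104]
STORE_FAST m → m=-104. Stack: []
LOAD_FAST_LOAD_FAST w,b → push 861,29. Stack: [861, 29]
BINARY_OP + → 861 + 29 = 890. Stack: [890]
STORE_FAST v → v=890. Stack: []
LOAD_FAST m → push -104. Stack: [-104]
RETURN_VALUE → return -104.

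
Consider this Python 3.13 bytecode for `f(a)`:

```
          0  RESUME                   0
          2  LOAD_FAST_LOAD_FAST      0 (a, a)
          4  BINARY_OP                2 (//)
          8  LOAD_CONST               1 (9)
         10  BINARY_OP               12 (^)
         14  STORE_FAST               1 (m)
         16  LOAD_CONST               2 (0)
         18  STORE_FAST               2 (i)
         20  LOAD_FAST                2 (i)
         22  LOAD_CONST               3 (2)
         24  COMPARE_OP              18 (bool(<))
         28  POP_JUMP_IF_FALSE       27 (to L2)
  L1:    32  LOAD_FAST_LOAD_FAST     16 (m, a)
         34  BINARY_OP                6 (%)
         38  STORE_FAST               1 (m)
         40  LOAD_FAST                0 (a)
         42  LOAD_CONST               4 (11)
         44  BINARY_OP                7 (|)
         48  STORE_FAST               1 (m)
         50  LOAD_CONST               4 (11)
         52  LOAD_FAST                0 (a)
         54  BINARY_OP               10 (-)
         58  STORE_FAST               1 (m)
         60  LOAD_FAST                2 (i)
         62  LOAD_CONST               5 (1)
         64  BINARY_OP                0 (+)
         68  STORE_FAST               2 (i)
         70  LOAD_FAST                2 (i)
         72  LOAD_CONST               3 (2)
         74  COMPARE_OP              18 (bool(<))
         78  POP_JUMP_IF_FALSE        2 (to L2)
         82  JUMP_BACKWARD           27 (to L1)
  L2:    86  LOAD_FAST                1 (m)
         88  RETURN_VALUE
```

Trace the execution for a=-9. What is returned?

LOAD_FAST_LOAD_FAST a,a → push -9,-9. Stack: [-9, -9]
BINARY_OP // → -9 // -9 = 1. Stack: [1]
LOAD_CONST → push 9. Stack: [1, 9]
BINARY_OP ^ → 1 ^ 9 = 8. Stack: [8]
STORE_FAST m → m=8. Stack: []
LOAD_CONST → push 0. Stack: [0]
STORE_FAST i → i=0. Stack: []
LOAD_FAST i → push 0. Stack: [0]
LOAD_CONST → push 2. Stack: [0, 2]
COMPARE_OP bool(<) → 0 vs 2 = True. Stack: [True]
POP_JUMP_IF_FALSE → pop True; no jump. Stack: []
LOAD_FAST_LOAD_FAST m,a → push 8,-9. Stack: [8, -9]
BINARY_OP % → 8 % -9 = -1. Stack: [-1]
STORE_FAST m → m=-1. Stack: []
LOAD_FAST a → push -9. Stack: [-9]
LOAD_CONST → push 11. Stack: [-9, 11]
BINARY_OP | → -9 | 11 = -1. Stack: [-1]
STORE_FAST m → m=-1. Stack: []
LOAD_CONST → push 11. Stack: [11]
LOAD_FAST a → push -9. Stack: [11, -9]
BINARY_OP - → 11 - -9 = 20. Stack: [20]
STORE_FAST m → m=20. Stack: []
LOAD_FAST i → push 0. Stack: [0]
LOAD_CONST → push 1. Stack: [0, 1]
BINARY_OP + → 0 + 1 = 1. Stack: [1]
STORE_FAST i → i=1. Stack: []
LOAD_FAST i → push 1. Stack: [1]
LOAD_CONST → push 2. Stack: [1, 2]
COMPARE_OP bool(<) → 1 vs 2 = True. Stack: [True]
POP_JUMP_IF_FALSE → pop True; no jump. Stack: []
LOAD_FAST_LOAD_FAST m,a → push 20,-9. Stack: [20, -9]
BINARY_OP % → 20 % -9 = -7. Stack: [-7]
STORE_FAST m → m=-7. Stack: []
LOAD_FAST a → push -9. Stack: [-9]
LOAD_CONST → push 11. Stack: [-9, 11]
BINARY_OP | → -9 | 11 = -1. Stack: [-1]
STORE_FAST m → m=-1. Stack: []
LOAD_CONST → push 11. Stack: [11]
LOAD_FAST a → push -9. Stack: [11, -9]
BINARY_OP - → 11 - -9 = 20. Stack: [20]
STORE_FAST m → m=20. Stack: []
LOAD_FAST i → push 1. Stack: [1]
LOAD_CONST → push 1. Stack: [1, 1]
BINARY_OP + → 1 + 1 = 2. Stack: [2]
STORE_FAST i → i=2. Stack: []
LOAD_FAST i → push 2. Stack: [2]
LOAD_CONST → push 2. Stack: [2, 2]
COMPARE_OP bool(<) → 2 vs 2 = False. Stack: [False]
POP_JUMP_IF_FALSE → pop False; jump. Stack: []
LOAD_FAST m → push 20. Stack: [20]
RETURN_VALUE → return 20.

20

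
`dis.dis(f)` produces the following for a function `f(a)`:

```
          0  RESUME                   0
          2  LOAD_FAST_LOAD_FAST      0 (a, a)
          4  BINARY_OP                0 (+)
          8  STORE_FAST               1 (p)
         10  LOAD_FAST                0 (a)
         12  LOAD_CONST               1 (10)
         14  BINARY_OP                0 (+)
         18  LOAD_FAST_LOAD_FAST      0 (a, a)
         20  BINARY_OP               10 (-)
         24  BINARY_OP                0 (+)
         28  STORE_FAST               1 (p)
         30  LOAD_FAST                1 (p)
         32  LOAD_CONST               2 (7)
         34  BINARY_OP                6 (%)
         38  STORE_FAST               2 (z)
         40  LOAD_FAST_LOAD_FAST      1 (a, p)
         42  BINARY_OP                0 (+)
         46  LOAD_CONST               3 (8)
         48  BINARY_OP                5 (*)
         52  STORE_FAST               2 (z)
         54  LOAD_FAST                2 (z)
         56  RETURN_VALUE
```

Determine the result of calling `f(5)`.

LOAD_FAST_LOAD_FAST a,a → push 5,5. Stack: [5, 5]
BINARY_OP + → 5 + 5 = 10. Stack: [10]
STORE_FAST p → p=10. Stack: []
LOAD_FAST a → push 5. Stack: [5]
LOAD_CONST → push 10. Stack: [5, 10]
BINARY_OP + → 5 + 10 = 15. Stack: [15]
LOAD_FAST_LOAD_FAST a,a → push 5,5. Stack: [15, 5, 5]
BINARY_OP - → 5 - 5 = 0. Stack: [15, 0]
BINARY_OP + → 15 + 0 = 15. Stack: [15]
STORE_FAST p → p=15. Stack: []
LOAD_FAST p → push 15. Stack: [15]
LOAD_CONST → push 7. Stack: [15, 7]
BINARY_OP % → 15 % 7 = 1. Stack: [1]
STORE_FAST z → z=1. Stack: []
LOAD_FAST_LOAD_FAST a,p → push 5,15. Stack: [5, 15]
BINARY_OP + → 5 + 15 = 20. Stack: [20]
LOAD_CONST → push 8. Stack: [20, 8]
BINARY_OP * → 20 * 8 = 160. Stack: [160]
STORE_FAST z → z=160. Stack: []
LOAD_FAST z → push 160. Stack: [160]
RETURN_VALUE → return 160.

160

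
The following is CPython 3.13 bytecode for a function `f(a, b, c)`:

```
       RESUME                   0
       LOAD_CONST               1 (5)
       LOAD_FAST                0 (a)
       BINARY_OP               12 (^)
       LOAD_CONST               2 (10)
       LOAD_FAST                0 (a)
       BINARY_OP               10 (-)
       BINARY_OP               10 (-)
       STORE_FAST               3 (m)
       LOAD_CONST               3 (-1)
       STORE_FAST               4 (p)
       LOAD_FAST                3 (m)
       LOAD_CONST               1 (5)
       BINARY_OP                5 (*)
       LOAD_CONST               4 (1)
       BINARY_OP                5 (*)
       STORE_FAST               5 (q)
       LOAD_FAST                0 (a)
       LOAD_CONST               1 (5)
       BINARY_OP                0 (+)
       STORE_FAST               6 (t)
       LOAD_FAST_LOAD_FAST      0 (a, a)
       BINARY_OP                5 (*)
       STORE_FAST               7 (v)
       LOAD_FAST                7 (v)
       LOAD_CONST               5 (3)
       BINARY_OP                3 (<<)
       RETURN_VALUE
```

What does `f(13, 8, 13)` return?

1352

LOAD_CONST → push 5. Stack: [5]
LOAD_FAST a → push 13. Stack: [5, 13]
BINARY_OP ^ → 5 ^ 13 = 8. Stack: [8]
LOAD_CONST → push 10. Stack: [8, 10]
LOAD_FAST a → push 13. Stack: [8, 10, 13]
BINARY_OP - → 10 - 13 = -3. Stack: [8, -3]
BINARY_OP - → 8 - -3 = 11. Stack: [11]
STORE_FAST m → m=11. Stack: []
LOAD_CONST → push -1. Stack: [-1]
STORE_FAST p → p=-1. Stack: []
LOAD_FAST m → push 11. Stack: [11]
LOAD_CONST → push 5. Stack: [11, 5]
BINARY_OP * → 11 * 5 = 55. Stack: [55]
LOAD_CONST → push 1. Stack: [55, 1]
BINARY_OP * → 55 * 1 = 55. Stack: [55]
STORE_FAST q → q=55. Stack: []
LOAD_FAST a → push 13. Stack: [13]
LOAD_CONST → push 5. Stack: [13, 5]
BINARY_OP + → 13 + 5 = 18. Stack: [18]
STORE_FAST t → t=18. Stack: []
LOAD_FAST_LOAD_FAST a,a → push 13,13. Stack: [13, 13]
BINARY_OP * → 13 * 13 = 169. Stack: [169]
STORE_FAST v → v=169. Stack: []
LOAD_FAST v → push 169. Stack: [169]
LOAD_CONST → push 3. Stack: [169, 3]
BINARY_OP << → 169 << 3 = 1352. Stack: [1352]
RETURN_VALUE → return 1352.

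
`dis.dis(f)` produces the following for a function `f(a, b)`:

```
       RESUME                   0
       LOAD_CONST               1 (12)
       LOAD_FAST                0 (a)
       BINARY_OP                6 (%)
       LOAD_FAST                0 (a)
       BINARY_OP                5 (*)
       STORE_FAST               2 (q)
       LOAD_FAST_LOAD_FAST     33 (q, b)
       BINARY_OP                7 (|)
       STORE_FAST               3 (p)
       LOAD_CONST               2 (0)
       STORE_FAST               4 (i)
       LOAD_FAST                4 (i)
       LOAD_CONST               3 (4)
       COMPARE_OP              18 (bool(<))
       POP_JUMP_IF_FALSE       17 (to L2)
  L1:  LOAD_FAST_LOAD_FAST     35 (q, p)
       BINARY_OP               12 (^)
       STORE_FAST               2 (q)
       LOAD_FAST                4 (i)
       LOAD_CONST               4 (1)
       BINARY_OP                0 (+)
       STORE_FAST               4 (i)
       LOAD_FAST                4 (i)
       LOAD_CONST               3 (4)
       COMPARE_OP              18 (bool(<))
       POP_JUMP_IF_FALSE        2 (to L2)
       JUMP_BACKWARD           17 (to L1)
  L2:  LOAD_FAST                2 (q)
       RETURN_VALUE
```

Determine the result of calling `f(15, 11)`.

180

LOAD_CONST → push 12. Stack: [12]
LOAD_FAST a → push 15. Stack: [12, 15]
BINARY_OP % → 12 % 15 = 12. Stack: [12]
LOAD_FAST a → push 15. Stack: [12, 15]
BINARY_OP * → 12 * 15 = 180. Stack: [180]
STORE_FAST q → q=180. Stack: []
LOAD_FAST_LOAD_FAST q,b → push 180,11. Stack: [180, 11]
BINARY_OP | → 180 | 11 = 191. Stack: [191]
STORE_FAST p → p=191. Stack: []
LOAD_CONST → push 0. Stack: [0]
STORE_FAST i → i=0. Stack: []
LOAD_FAST i → push 0. Stack: [0]
LOAD_CONST → push 4. Stack: [0, 4]
COMPARE_OP bool(<) → 0 vs 4 = True. Stack: [True]
POP_JUMP_IF_FALSE → pop True; no jump. Stack: []
LOAD_FAST_LOAD_FAST q,p → push 180,191. Stack: [180, 191]
BINARY_OP ^ → 180 ^ 191 = 11. Stack: [11]
STORE_FAST q → q=11. Stack: []
LOAD_FAST i → push 0. Stack: [0]
LOAD_CONST → push 1. Stack: [0, 1]
BINARY_OP + → 0 + 1 = 1. Stack: [1]
STORE_FAST i → i=1. Stack: []
LOAD_FAST i → push 1. Stack: [1]
LOAD_CONST → push 4. Stack: [1, 4]
COMPARE_OP bool(<) → 1 vs 4 = True. Stack: [True]
POP_JUMP_IF_FALSE → pop True; no jump. Stack: []
LOAD_FAST_LOAD_FAST q,p → push 11,191. Stack: [11, 191]
BINARY_OP ^ → 11 ^ 191 = 180. Stack: [180]
STORE_FAST q → q=180. Stack: []
LOAD_FAST i → push 1. Stack: [1]
LOAD_CONST → push 1. Stack: [1, 1]
BINARY_OP + → 1 + 1 = 2. Stack: [2]
STORE_FAST i → i=2. Stack: []
LOAD_FAST i → push 2. Stack: [2]
LOAD_CONST → push 4. Stack: [2, 4]
COMPARE_OP bool(<) → 2 vs 4 = True. Stack: [True]
POP_JUMP_IF_FALSE → pop True; no jump. Stack: []
LOAD_FAST_LOAD_FAST q,p → push 180,191. Stack: [180, 191]
BINARY_OP ^ → 180 ^ 191 = 11. Stack: [11]
STORE_FAST q → q=11. Stack: []
LOAD_FAST i → push 2. Stack: [2]
LOAD_CONST → push 1. Stack: [2, 1]
BINARY_OP + → 2 + 1 = 3. Stack: [3]
STORE_FAST i → i=3. Stack: []
LOAD_FAST i → push 3. Stack: [3]
LOAD_CONST → push 4. Stack: [3, 4]
COMPARE_OP bool(<) → 3 vs 4 = True. Stack: [True]
POP_JUMP_IF_FALSE → pop True; no jump. Stack: []
LOAD_FAST_LOAD_FAST q,p → push 11,191. Stack: [11, 191]
BINARY_OP ^ → 11 ^ 191 = 180. Stack: [180]
STORE_FAST q → q=180. Stack: []
LOAD_FAST i → push 3. Stack: [3]
LOAD_CONST → push 1. Stack: [3, 1]
BINARY_OP + → 3 + 1 = 4. Stack: [4]
STORE_FAST i → i=4. Stack: []
LOAD_FAST i → push 4. Stack: [4]
LOAD_CONST → push 4. Stack: [4, 4]
COMPARE_OP bool(<) → 4 vs 4 = False. Stack: [False]
POP_JUMP_IF_FALSE → pop False; jump. Stack: []
LOAD_FAST q → push 180. Stack: [180]
RETURN_VALUE → return 180.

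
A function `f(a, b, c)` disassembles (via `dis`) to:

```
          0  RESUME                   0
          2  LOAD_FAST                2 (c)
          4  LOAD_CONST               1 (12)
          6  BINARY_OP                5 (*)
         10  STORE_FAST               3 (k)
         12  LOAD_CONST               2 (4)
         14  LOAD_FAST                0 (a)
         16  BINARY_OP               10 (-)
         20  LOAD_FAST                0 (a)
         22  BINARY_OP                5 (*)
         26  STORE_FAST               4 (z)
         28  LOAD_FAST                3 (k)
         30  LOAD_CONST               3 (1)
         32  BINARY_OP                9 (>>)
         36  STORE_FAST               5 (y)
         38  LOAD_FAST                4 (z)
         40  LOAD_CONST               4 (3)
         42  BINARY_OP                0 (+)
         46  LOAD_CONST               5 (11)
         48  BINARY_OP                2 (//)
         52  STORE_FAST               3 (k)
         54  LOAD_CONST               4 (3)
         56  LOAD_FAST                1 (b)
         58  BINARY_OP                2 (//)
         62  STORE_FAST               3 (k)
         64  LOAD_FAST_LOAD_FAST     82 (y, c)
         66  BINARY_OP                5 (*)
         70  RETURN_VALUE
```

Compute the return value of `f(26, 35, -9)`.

486

LOAD_FAST c → push -9. Stack: [-9]
LOAD_CONST → push 12. Stack: [-9, 12]
BINARY_OP * → -9 * 12 = -108. Stack: [-108]
STORE_FAST k → k=-108. Stack: []
LOAD_CONST → push 4. Stack: [4]
LOAD_FAST a → push 26. Stack: [4, 26]
BINARY_OP - → 4 - 26 = -22. Stack: [-22]
LOAD_FAST a → push 26. Stack: [-22, 26]
BINARY_OP * → -22 * 26 = -572. Stack: [-572]
STORE_FAST z → z=-572. Stack: []
LOAD_FAST k → push -108. Stack: [-108]
LOAD_CONST → push 1. Stack: [-108, 1]
BINARY_OP >> → -108 >> 1 = -54. Stack: [-54]
STORE_FAST y → y=-54. Stack: []
LOAD_FAST z → push -572. Stack: [-572]
LOAD_CONST → push 3. Stack: [-572, 3]
BINARY_OP + → -572 + 3 = -569. Stack: [-569]
LOAD_CONST → push 11. Stack: [-569, 11]
BINARY_OP // → -569 // 11 = -52. Stack: [-52]
STORE_FAST k → k=-52. Stack: []
LOAD_CONST → push 3. Stack: [3]
LOAD_FAST b → push 35. Stack: [3, 35]
BINARY_OP // → 3 // 35 = 0. Stack: [0]
STORE_FAST k → k=0. Stack: []
LOAD_FAST_LOAD_FAST y,c → push -54,-9. Stack: [-54, -9]
BINARY_OP * → -54 * -9 = 486. Stack: [486]
RETURN_VALUE → return 486.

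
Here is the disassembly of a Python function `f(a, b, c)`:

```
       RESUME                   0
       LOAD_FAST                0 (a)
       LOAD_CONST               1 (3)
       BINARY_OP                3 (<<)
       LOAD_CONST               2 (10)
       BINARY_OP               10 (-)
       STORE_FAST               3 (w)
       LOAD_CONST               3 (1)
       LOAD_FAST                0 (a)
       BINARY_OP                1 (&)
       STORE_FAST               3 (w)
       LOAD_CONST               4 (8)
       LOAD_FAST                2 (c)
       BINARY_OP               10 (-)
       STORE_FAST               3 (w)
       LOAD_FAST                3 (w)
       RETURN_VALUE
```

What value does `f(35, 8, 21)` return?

LOAD_FAST a → push 35. Stack: [35]
LOAD_CONST → push 3. Stack: [35, 3]
BINARY_OP << → 35 << 3 = 280. Stack: [280]
LOAD_CONST → push 10. Stack: [280, 10]
BINARY_OP - → 280 - 10 = 270. Stack: [270]
STORE_FAST w → w=270. Stack: []
LOAD_CONST → push 1. Stack: [1]
LOAD_FAST a → push 35. Stack: [1, 35]
BINARY_OP & → 1 & 35 = 1. Stack: [1]
STORE_FAST w → w=1. Stack: []
LOAD_CONST → push 8. Stack: [8]
LOAD_FAST c → push 21. Stack: [8, 21]
BINARY_OP - → 8 - 21 = -13. Stack: [-13]
STORE_FAST w → w=-13. Stack: []
LOAD_FAST w → push -13. Stack: [-13]
RETURN_VALUE → return -13.

-13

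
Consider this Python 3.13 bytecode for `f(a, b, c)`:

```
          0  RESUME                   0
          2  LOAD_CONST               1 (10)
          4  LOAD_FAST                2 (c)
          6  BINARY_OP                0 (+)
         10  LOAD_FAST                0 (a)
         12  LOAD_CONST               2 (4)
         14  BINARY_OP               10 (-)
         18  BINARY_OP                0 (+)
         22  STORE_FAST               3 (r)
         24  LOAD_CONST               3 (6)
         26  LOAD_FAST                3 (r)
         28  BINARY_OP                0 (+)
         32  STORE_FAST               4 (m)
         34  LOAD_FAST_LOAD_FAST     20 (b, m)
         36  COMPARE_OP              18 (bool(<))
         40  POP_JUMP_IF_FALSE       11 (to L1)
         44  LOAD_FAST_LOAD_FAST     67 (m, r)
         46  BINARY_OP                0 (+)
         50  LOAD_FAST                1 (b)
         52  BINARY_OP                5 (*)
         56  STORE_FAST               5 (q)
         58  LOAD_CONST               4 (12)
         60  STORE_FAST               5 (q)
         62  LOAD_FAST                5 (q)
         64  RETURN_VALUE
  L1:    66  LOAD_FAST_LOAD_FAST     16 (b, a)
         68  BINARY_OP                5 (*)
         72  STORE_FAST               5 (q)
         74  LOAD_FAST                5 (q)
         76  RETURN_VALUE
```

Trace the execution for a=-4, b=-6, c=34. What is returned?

12

LOAD_CONST → push 10. Stack: [10]
LOAD_FAST c → push 34. Stack: [10, 34]
BINARY_OP + → 10 + 34 = 44. Stack: [44]
LOAD_FAST a → push -4. Stack: [44, -4]
LOAD_CONST → push 4. Stack: [44, -4, 4]
BINARY_OP - → -4 - 4 = -8. Stack: [44, -8]
BINARY_OP + → 44 + -8 = 36. Stack: [36]
STORE_FAST r → r=36. Stack: []
LOAD_CONST → push 6. Stack: [6]
LOAD_FAST r → push 36. Stack: [6, 36]
BINARY_OP + → 6 + 36 = 42. Stack: [42]
STORE_FAST m → m=42. Stack: []
LOAD_FAST_LOAD_FAST b,m → push -6,42. Stack: [-6, 42]
COMPARE_OP bool(<) → -6 vs 42 = True. Stack: [True]
POP_JUMP_IF_FALSE → pop True; no jump. Stack: []
LOAD_FAST_LOAD_FAST m,r → push 42,36. Stack: [42, 36]
BINARY_OP + → 42 + 36 = 78. Stack: [78]
LOAD_FAST b → push -6. Stack: [78, -6]
BINARY_OP * → 78 * -6 = -468. Stack: [-468]
STORE_FAST q → q=-468. Stack: []
LOAD_CONST → push 12. Stack: [12]
STORE_FAST q → q=12. Stack: []
LOAD_FAST q → push 12. Stack: [12]
RETURN_VALUE → return 12.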